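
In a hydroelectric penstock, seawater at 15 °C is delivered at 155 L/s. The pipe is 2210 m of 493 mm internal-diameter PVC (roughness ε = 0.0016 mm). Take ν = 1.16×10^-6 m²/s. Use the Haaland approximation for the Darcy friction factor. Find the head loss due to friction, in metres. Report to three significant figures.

V = 4Q/(πD²) = 4·0.155/(π·0.493²) = 0.8120 m/s
Re = VD/ν = 0.8120·0.493/1.16×10^-6 = 3.45×10^5 → turbulent
ε/D = 0.0016/493 = 3.25×10^-6
Haaland: f = 0.01400
h_f = f(L/D)V²/(2g) = 0.01400·(2210/0.493)·0.8120²/(2·9.81) = 2.109 m

h_f ≈ 2.11 m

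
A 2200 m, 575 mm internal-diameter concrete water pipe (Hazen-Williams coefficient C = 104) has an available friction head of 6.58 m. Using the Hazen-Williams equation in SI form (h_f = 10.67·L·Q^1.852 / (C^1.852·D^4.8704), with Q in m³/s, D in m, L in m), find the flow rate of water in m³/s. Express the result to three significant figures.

Rearranging: Q = [h_f·C^1.852·D^4.8704 / (10.67·L)]^(1/1.852)
Q = [6.58·104^1.852·0.575^4.8704 / (10.67·2200)]^0.540 = 0.2930 m³/s

Q ≈ 0.293 m³/s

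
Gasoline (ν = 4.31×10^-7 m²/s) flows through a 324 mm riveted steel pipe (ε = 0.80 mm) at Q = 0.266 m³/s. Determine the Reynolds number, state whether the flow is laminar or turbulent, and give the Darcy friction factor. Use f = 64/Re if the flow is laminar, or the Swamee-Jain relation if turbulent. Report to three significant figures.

Re ≈ 2.43×10^6; turbulent; f ≈ 0.0249

V = 4Q/(πD²) = 3.226 m/s
Re = VD/ν = 3.226·0.324/4.31×10^-7 = 2.43×10^6
Re > 4000 → turbulent; ε/D = 0.00247
Swamee-Jain: f = 0.02489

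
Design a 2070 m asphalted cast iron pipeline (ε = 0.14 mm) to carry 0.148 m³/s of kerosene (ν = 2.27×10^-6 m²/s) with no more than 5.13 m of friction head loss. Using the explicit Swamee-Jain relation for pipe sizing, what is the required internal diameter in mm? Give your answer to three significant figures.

Swamee-Jain (Type III): D = 0.66·[ε^1.25·(LQ²/(gh_f))^4.75 + ν·Q^9.4·(L/(gh_f))^5.2]^0.04
LQ²/(gh_f) = 0.9010; L/(gh_f) = 41.13
Term 1 = ε^1.25·(…)^4.75 = 9.28×10^-6; Term 2 = ν·Q^9.4·(…)^5.2 = 8.92×10^-6
D = 0.66·(9.28×10^-6 + 8.92×10^-6)^0.04 = 0.4265 m = 427 mm
Check: V = 1.04 m/s, Re = 1.95×10^5, f = 0.01802, h_f = 4.78 m ≈ 5.13 m ✓

D ≈ 427 mm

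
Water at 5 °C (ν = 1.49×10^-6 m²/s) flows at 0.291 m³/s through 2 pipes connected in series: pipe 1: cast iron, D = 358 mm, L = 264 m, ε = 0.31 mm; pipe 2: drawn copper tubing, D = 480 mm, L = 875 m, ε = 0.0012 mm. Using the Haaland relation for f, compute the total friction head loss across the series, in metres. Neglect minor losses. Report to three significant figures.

Pipe 1: V = 2.891 m/s, Re = 6.95×10^5, ε/D = 8.66×10^-4, f = 0.01942, h_1 = f(L/D)V²/2g = 6.102 m
Pipe 2: V = 1.608 m/s, Re = 5.18×10^5, ε/D = 2.50×10^-6, f = 0.01301, h_2 = f(L/D)V²/2g = 3.126 m
Series → Q common, losses add: H = Σh = 9.227 m

H ≈ 9.23 m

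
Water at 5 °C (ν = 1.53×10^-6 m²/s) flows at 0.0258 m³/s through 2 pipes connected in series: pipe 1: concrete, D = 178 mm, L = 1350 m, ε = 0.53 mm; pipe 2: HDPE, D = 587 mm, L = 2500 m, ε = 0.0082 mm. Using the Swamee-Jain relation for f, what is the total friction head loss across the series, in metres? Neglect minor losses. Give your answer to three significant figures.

Pipe 1: V = 1.037 m/s, Re = 1.21×10^5, ε/D = 0.00298, f = 0.02744, h_1 = f(L/D)V²/2g = 11.40 m
Pipe 2: V = 0.09534 m/s, Re = 3.66×10^4, ε/D = 1.40×10^-5, f = 0.02235, h_2 = f(L/D)V²/2g = 0.04410 m
Series → Q common, losses add: H = Σh = 11.44 m

H ≈ 11.4 m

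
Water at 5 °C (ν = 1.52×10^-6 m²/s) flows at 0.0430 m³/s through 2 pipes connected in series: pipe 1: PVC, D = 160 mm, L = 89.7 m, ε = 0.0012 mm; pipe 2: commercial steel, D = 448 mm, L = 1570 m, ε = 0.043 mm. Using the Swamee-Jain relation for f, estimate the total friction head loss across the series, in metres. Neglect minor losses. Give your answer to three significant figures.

H ≈ 2.25 m

Pipe 1: V = 2.139 m/s, Re = 2.25×10^5, ε/D = 7.50×10^-6, f = 0.01525, h_1 = f(L/D)V²/2g = 1.994 m
Pipe 2: V = 0.2728 m/s, Re = 8.04×10^4, ε/D = 9.60×10^-5, f = 0.01921, h_2 = f(L/D)V²/2g = 0.2553 m
Series → Q common, losses add: H = Σh = 2.249 m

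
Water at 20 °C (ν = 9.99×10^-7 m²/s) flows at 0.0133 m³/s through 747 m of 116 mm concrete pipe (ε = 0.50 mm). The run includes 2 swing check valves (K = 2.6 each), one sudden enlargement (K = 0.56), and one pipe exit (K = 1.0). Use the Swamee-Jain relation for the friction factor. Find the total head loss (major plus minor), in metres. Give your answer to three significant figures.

V = 4Q/(πD²) = 1.258 m/s; V²/2g = 0.08072 m
Re = 1.46×10^5, ε/D = 0.00431 → f = 0.02997 (Swamee-Jain)
Major: h_f = f(L/D)·V²/2g = 0.02997·6440·0.08072 = 15.58 m
Minor: ΣK = 6.76; h_m = ΣK·V²/2g = 0.5457 m
Total H_L = 15.58 + 0.5457 = 16.13 m

H_L ≈ 16.1 m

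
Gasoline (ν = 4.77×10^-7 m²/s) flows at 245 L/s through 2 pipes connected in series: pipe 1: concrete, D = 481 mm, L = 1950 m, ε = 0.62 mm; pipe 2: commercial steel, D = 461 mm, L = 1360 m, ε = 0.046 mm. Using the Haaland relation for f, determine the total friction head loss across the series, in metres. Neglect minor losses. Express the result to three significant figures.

H ≈ 12.1 m

Pipe 1: V = 1.348 m/s, Re = 1.36×10^6, ε/D = 0.00129, f = 0.02111, h_1 = f(L/D)V²/2g = 7.931 m
Pipe 2: V = 1.468 m/s, Re = 1.42×10^6, ε/D = 9.98×10^-5, f = 0.01299, h_2 = f(L/D)V²/2g = 4.208 m
Series → Q common, losses add: H = Σh = 12.14 m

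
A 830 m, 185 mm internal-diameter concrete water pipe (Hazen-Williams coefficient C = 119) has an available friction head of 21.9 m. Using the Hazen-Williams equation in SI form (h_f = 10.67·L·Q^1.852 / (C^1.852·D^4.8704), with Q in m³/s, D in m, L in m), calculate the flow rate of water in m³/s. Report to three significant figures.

Q ≈ 0.0551 m³/s

Rearranging: Q = [h_f·C^1.852·D^4.8704 / (10.67·L)]^(1/1.852)
Q = [21.9·119^1.852·0.185^4.8704 / (10.67·830)]^0.540 = 0.05505 m³/s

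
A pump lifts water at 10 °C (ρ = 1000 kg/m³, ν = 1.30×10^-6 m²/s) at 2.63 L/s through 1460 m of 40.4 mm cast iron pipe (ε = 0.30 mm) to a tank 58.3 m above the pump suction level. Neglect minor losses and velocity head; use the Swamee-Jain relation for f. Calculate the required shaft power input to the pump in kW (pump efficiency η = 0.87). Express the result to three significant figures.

P_shaft ≈ 9.96 kW

V = 4Q/(πD²) = 2.052 m/s; Re = 6.38×10^4; ε/D = 0.00743; f = 0.03581
h_f = f(L/D)V²/2g = 277.6 m
Total head H = z + h_f = 58.3 + 277.6 = 335.9 m
P_hyd = ρgQH = 1000·9.81·0.00263·335.9 = 8.667 kW
P_shaft = P_hyd/η = 8.667/0.87 = 9.962 kW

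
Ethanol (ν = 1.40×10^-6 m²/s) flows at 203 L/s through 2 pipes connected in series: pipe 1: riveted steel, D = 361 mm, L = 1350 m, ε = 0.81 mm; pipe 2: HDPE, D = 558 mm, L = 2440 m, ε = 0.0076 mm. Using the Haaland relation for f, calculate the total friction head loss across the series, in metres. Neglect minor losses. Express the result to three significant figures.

H ≈ 20.5 m

Pipe 1: V = 1.983 m/s, Re = 5.11×10^5, ε/D = 0.00224, f = 0.02449, h_1 = f(L/D)V²/2g = 18.36 m
Pipe 2: V = 0.8301 m/s, Re = 3.31×10^5, ε/D = 1.36×10^-5, f = 0.01420, h_2 = f(L/D)V²/2g = 2.181 m
Series → Q common, losses add: H = Σh = 20.54 m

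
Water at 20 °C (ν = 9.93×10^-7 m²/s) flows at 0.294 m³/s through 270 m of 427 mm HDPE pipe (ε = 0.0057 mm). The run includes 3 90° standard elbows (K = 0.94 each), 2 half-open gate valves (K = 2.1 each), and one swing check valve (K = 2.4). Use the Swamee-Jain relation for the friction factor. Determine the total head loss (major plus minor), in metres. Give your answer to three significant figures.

H_L ≈ 3.68 m

V = 4Q/(πD²) = 2.053 m/s; V²/2g = 0.2148 m
Re = 8.83×10^5, ε/D = 1.33×10^-5 → f = 0.01216 (Swamee-Jain)
Major: h_f = f(L/D)·V²/2g = 0.01216·632.3·0.2148 = 1.651 m
Minor: ΣK = 9.42; h_m = ΣK·V²/2g = 2.024 m
Total H_L = 1.651 + 2.024 = 3.675 m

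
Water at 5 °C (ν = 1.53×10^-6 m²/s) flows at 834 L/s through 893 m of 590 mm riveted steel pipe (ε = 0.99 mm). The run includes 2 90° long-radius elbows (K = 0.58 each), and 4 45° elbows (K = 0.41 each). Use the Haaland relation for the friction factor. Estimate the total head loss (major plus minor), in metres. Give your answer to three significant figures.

H_L ≈ 17.5 m

V = 4Q/(πD²) = 3.051 m/s; V²/2g = 0.4743 m
Re = 1.18×10^6, ε/D = 0.00168 → f = 0.02257 (Haaland)
Major: h_f = f(L/D)·V²/2g = 0.02257·1514·0.4743 = 16.20 m
Minor: ΣK = 2.80; h_m = ΣK·V²/2g = 1.328 m
Total H_L = 16.20 + 1.328 = 17.53 m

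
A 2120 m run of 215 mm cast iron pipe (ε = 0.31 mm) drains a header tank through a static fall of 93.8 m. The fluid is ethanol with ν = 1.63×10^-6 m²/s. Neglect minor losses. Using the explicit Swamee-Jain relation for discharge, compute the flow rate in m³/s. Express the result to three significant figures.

Q ≈ 0.106 m³/s

Swamee-Jain (Type II): Q = -0.965·√(gD⁵h_f/L)·ln[ε/(3.7D) + √(3.17ν²L/(gD³h_f))]
√(gD⁵h_f/L) = √(9.81·0.215⁵·93.8/2120) = 0.01412
ε/(3.7D) = 3.90×10^-4; √(3.17ν²L/(gD³h_f)) = 4.42×10^-5
Q = -0.965·0.01412·ln(4.339×10^-4) = 0.1055 m³/s
Check: V = 2.91 m/s, Re = 3.83×10^5, f = 0.02224, h_f = 94.4 m ≈ 93.8 m ✓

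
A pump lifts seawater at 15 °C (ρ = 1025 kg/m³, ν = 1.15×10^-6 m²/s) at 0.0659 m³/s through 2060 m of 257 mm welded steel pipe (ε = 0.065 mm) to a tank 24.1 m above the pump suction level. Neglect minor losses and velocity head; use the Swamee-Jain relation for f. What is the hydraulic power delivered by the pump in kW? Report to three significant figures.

V = 4Q/(πD²) = 1.270 m/s; Re = 2.84×10^5; ε/D = 2.53×10^-4; f = 0.01681
h_f = f(L/D)V²/2g = 11.09 m
Total head H = z + h_f = 24.1 + 11.09 = 35.19 m
P_hyd = ρgQH = 1025·9.81·0.0659·35.19 = 23.32 kW

P_hyd ≈ 23.3 kW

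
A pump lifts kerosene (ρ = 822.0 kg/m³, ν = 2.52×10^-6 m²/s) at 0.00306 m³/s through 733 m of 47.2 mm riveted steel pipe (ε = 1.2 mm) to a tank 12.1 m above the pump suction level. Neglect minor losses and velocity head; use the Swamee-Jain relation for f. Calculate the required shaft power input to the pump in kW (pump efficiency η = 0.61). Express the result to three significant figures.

P_shaft ≈ 5.87 kW

V = 4Q/(πD²) = 1.749 m/s; Re = 3.28×10^4; ε/D = 0.0254; f = 0.05496
h_f = f(L/D)V²/2g = 133.1 m
Total head H = z + h_f = 12.1 + 133.1 = 145.2 m
P_hyd = ρgQH = 822.0·9.81·0.00306·145.2 = 3.582 kW
P_shaft = P_hyd/η = 3.582/0.61 = 5.872 kW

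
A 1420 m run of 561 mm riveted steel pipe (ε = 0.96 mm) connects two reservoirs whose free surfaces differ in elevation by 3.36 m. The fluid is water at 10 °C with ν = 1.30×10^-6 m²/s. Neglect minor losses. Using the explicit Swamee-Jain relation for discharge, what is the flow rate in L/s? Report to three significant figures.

Swamee-Jain (Type II): Q = -0.965·√(gD⁵h_f/L)·ln[ε/(3.7D) + √(3.17ν²L/(gD³h_f))]
√(gD⁵h_f/L) = √(9.81·0.561⁵·3.36/1420) = 0.03591
ε/(3.7D) = 4.62×10^-4; √(3.17ν²L/(gD³h_f)) = 3.62×10^-5
Q = -0.965·0.03591·ln(4.986×10^-4) = 0.2635 m³/s
Check: V = 1.07 m/s, Re = 4.60×10^5, f = 0.02304, h_f = 3.38 m ≈ 3.36 m ✓

Q ≈ 264 L/s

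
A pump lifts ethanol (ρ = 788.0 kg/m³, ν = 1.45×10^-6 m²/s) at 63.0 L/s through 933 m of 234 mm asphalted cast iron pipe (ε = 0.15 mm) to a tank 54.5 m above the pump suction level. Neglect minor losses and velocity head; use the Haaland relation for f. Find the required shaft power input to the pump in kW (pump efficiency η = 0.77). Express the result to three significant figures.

P_shaft ≈ 39.7 kW

V = 4Q/(πD²) = 1.465 m/s; Re = 2.36×10^5; ε/D = 6.41×10^-4; f = 0.01912
h_f = f(L/D)V²/2g = 8.339 m
Total head H = z + h_f = 54.5 + 8.339 = 62.84 m
P_hyd = ρgQH = 788.0·9.81·0.0630·62.84 = 30.60 kW
P_shaft = P_hyd/η = 30.60/0.77 = 39.74 kW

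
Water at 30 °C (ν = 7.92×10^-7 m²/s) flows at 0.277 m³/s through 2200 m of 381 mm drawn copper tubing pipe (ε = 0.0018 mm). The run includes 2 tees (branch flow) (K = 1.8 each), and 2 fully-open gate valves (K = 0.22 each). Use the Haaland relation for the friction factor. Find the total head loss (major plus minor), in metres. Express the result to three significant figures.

H_L ≈ 21.0 m

V = 4Q/(πD²) = 2.430 m/s; V²/2g = 0.3009 m
Re = 1.17×10^6, ε/D = 4.72×10^-6 → f = 0.01138 (Haaland)
Major: h_f = f(L/D)·V²/2g = 0.01138·5774·0.3009 = 19.77 m
Minor: ΣK = 4.04; h_m = ΣK·V²/2g = 1.216 m
Total H_L = 19.77 + 1.216 = 20.98 m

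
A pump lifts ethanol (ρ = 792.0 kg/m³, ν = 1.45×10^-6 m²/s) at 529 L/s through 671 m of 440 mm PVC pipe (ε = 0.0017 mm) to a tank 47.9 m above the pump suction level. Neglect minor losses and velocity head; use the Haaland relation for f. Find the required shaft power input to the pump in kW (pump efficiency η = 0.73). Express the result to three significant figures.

P_shaft ≈ 331 kW

V = 4Q/(πD²) = 3.479 m/s; Re = 1.06×10^6; ε/D = 3.86×10^-6; f = 0.01155
h_f = f(L/D)V²/2g = 10.86 m
Total head H = z + h_f = 47.9 + 10.86 = 58.76 m
P_hyd = ρgQH = 792.0·9.81·0.529·58.76 = 241.5 kW
P_shaft = P_hyd/η = 241.5/0.73 = 330.9 kW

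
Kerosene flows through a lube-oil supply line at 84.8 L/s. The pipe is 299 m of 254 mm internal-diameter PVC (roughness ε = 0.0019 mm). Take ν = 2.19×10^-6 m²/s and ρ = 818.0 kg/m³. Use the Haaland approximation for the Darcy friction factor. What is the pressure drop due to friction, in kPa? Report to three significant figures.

Δp ≈ 21.1 kPa

V = 4Q/(πD²) = 4·0.0848/(π·0.254²) = 1.674 m/s
Re = VD/ν = 1.674·0.254/2.19×10^-6 = 1.94×10^5 → turbulent
ε/D = 0.0019/254 = 7.48×10^-6
Haaland: f = 0.01563
h_f = f(L/D)V²/(2g) = 0.01563·(299/0.254)·1.674²/(2·9.81) = 2.627 m
Δp = ρg·h_f = 818.0·9.81·2.627 = 21.08 kPa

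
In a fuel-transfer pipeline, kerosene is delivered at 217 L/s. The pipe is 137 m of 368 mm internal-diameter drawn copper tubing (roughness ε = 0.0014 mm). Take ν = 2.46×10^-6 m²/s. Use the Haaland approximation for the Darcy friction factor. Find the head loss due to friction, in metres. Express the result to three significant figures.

V = 4Q/(πD²) = 4·0.217/(π·0.368²) = 2.040 m/s
Re = VD/ν = 2.040·0.368/2.46×10^-6 = 3.05×10^5 → turbulent
ε/D = 0.0014/368 = 3.80×10^-6
Haaland: f = 0.01433
h_f = f(L/D)V²/(2g) = 0.01433·(137/0.368)·2.040²/(2·9.81) = 1.132 m

h_f ≈ 1.13 m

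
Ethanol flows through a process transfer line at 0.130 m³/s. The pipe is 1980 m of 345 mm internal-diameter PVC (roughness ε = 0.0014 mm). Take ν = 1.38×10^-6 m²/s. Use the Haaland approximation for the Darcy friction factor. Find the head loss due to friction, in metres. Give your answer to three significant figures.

h_f ≈ 7.91 m

V = 4Q/(πD²) = 4·0.130/(π·0.345²) = 1.391 m/s
Re = VD/ν = 1.391·0.345/1.38×10^-6 = 3.48×10^5 → turbulent
ε/D = 0.0014/345 = 4.06×10^-6
Haaland: f = 0.01399
h_f = f(L/D)V²/(2g) = 0.01399·(1980/0.345)·1.391²/(2·9.81) = 7.914 m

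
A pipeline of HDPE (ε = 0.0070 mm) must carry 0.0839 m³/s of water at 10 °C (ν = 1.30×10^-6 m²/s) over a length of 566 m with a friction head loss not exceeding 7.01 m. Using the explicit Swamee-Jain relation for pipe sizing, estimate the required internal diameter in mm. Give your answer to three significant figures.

D ≈ 235 mm

Swamee-Jain (Type III): D = 0.66·[ε^1.25·(LQ²/(gh_f))^4.75 + ν·Q^9.4·(L/(gh_f))^5.2]^0.04
LQ²/(gh_f) = 0.05794; L/(gh_f) = 8.231
Term 1 = ε^1.25·(…)^4.75 = 4.79×10^-13; Term 2 = ν·Q^9.4·(…)^5.2 = 5.72×10^-12
D = 0.66·(4.79×10^-13 + 5.72×10^-12)^0.04 = 0.2351 m = 235 mm
Check: V = 1.93 m/s, Re = 3.50×10^5, f = 0.01435, h_f = 6.58 m ≈ 7.01 m ✓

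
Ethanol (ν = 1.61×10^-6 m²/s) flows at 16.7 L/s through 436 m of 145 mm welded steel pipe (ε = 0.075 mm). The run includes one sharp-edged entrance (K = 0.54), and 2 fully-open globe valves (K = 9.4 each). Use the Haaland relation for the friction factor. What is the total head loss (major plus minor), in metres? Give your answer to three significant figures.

V = 4Q/(πD²) = 1.011 m/s; V²/2g = 0.05213 m
Re = 9.11×10^4, ε/D = 5.17×10^-4 → f = 0.02038 (Haaland)
Major: h_f = f(L/D)·V²/2g = 0.02038·3007·0.05213 = 3.195 m
Minor: ΣK = 19.3; h_m = ΣK·V²/2g = 1.008 m
Total H_L = 3.195 + 1.008 = 4.203 m

H_L ≈ 4.20 m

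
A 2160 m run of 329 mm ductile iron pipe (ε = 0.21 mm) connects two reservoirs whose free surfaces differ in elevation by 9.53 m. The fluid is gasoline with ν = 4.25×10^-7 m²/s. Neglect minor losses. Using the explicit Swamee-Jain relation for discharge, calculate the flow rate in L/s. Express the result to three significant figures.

Q ≈ 107 L/s

Swamee-Jain (Type II): Q = -0.965·√(gD⁵h_f/L)·ln[ε/(3.7D) + √(3.17ν²L/(gD³h_f))]
√(gD⁵h_f/L) = √(9.81·0.329⁵·9.53/2160) = 0.01292
ε/(3.7D) = 1.73×10^-4; √(3.17ν²L/(gD³h_f)) = 1.93×10^-5
Q = -0.965·0.01292·ln(1.918×10^-4) = 0.1067 m³/s
Check: V = 1.25 m/s, Re = 9.71×10^5, f = 0.01818, h_f = 9.58 m ≈ 9.53 m ✓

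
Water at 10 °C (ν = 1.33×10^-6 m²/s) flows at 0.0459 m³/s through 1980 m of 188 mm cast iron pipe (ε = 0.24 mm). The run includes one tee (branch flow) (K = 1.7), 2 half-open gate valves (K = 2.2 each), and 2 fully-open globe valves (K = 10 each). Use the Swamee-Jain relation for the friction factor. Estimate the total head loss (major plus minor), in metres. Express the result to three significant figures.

V = 4Q/(πD²) = 1.654 m/s; V²/2g = 0.1394 m
Re = 2.34×10^5, ε/D = 0.00128 → f = 0.02205 (Swamee-Jain)
Major: h_f = f(L/D)·V²/2g = 0.02205·10532·0.1394 = 32.37 m
Minor: ΣK = 26.1; h_m = ΣK·V²/2g = 3.637 m
Total H_L = 32.37 + 3.637 = 36.00 m

H_L ≈ 36.0 m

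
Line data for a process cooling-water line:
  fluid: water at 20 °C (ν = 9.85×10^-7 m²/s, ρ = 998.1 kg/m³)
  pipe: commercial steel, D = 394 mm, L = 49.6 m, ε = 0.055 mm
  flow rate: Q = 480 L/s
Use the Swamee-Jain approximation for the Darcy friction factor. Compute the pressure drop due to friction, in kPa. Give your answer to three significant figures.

V = 4Q/(πD²) = 4·0.480/(π·0.394²) = 3.937 m/s
Re = VD/ν = 3.937·0.394/9.85×10^-7 = 1.57×10^6 → turbulent
ε/D = 0.055/394 = 1.40×10^-4
Swamee-Jain: f = 0.01367
h_f = f(L/D)V²/(2g) = 0.01367·(49.6/0.394)·3.937²/(2·9.81) = 1.360 m
Δp = ρg·h_f = 998.1·9.81·1.360 = 13.31 kPa

Δp ≈ 13.3 kPa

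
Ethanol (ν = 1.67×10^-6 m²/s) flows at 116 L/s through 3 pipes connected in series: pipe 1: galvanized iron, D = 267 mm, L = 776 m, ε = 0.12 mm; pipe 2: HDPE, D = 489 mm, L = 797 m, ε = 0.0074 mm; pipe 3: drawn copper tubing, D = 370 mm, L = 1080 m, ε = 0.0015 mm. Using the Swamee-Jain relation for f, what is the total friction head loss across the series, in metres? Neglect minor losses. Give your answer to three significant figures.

H ≈ 14.5 m

Pipe 1: V = 2.072 m/s, Re = 3.31×10^5, ε/D = 4.49×10^-4, f = 0.01790, h_1 = f(L/D)V²/2g = 11.38 m
Pipe 2: V = 0.6177 m/s, Re = 1.81×10^5, ε/D = 1.51×10^-5, f = 0.01597, h_2 = f(L/D)V²/2g = 0.5062 m
Pipe 3: V = 1.079 m/s, Re = 2.39×10^5, ε/D = 4.05×10^-6, f = 0.01505, h_3 = f(L/D)V²/2g = 2.606 m
Series → Q common, losses add: H = Σh = 14.49 m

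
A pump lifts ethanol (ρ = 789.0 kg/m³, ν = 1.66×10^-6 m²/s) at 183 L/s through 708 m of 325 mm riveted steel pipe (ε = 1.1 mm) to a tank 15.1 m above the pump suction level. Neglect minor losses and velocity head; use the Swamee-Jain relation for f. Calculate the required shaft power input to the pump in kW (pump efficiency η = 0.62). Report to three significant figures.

P_shaft ≈ 68.4 kW

V = 4Q/(πD²) = 2.206 m/s; Re = 4.32×10^5; ε/D = 0.00338; f = 0.02748
h_f = f(L/D)V²/2g = 14.85 m
Total head H = z + h_f = 15.1 + 14.85 = 29.95 m
P_hyd = ρgQH = 789.0·9.81·0.183·29.95 = 42.42 kW
P_shaft = P_hyd/η = 42.42/0.62 = 68.42 kW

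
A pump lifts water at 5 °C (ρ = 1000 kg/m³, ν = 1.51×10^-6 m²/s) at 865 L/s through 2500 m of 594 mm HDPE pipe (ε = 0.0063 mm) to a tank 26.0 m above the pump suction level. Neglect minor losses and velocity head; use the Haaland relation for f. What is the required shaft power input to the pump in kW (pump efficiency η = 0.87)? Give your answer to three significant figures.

V = 4Q/(πD²) = 3.121 m/s; Re = 1.23×10^6; ε/D = 1.06×10^-5; f = 0.01142
h_f = f(L/D)V²/2g = 23.87 m
Total head H = z + h_f = 26.0 + 23.87 = 49.87 m
P_hyd = ρgQH = 1000·9.81·0.865·49.87 = 423.1 kW
P_shaft = P_hyd/η = 423.1/0.87 = 486.4 kW

P_shaft ≈ 486 kW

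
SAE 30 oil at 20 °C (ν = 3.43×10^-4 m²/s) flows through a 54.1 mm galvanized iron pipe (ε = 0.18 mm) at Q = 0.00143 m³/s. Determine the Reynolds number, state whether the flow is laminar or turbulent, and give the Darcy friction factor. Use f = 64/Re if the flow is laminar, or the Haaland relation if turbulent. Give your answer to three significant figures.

Re ≈ 98.1; laminar; f = 64/Re ≈ 0.652

V = 4Q/(πD²) = 0.6221 m/s
Re = VD/ν = 0.6221·0.0541/3.43×10^-4 = 98.1
Re < 2300 → laminar → f = 64/Re = 0.6523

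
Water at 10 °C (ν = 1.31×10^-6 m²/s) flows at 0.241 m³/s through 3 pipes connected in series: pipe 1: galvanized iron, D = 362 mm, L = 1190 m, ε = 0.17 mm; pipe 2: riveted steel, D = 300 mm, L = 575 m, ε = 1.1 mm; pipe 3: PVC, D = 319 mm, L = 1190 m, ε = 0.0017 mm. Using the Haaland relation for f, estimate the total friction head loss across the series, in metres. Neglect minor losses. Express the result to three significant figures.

Pipe 1: V = 2.342 m/s, Re = 6.47×10^5, ε/D = 4.70×10^-4, f = 0.01719, h_1 = f(L/D)V²/2g = 15.80 m
Pipe 2: V = 3.409 m/s, Re = 7.81×10^5, ε/D = 0.00367, f = 0.02790, h_2 = f(L/D)V²/2g = 31.68 m
Pipe 3: V = 3.015 m/s, Re = 7.34×10^5, ε/D = 5.33×10^-6, f = 0.01229, h_3 = f(L/D)V²/2g = 21.24 m
Series → Q common, losses add: H = Σh = 68.72 m

H ≈ 68.7 m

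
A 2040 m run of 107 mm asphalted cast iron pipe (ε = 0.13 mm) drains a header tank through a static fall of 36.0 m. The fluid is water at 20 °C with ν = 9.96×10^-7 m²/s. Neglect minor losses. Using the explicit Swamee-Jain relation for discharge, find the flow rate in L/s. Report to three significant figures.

Swamee-Jain (Type II): Q = -0.965·√(gD⁵h_f/L)·ln[ε/(3.7D) + √(3.17ν²L/(gD³h_f))]
√(gD⁵h_f/L) = √(9.81·0.107⁵·36.0/2040) = 0.001558
ε/(3.7D) = 3.28×10^-4; √(3.17ν²L/(gD³h_f)) = 1.22×10^-4
Q = -0.965·0.001558·ln(4.501×10^-4) = 0.01159 m³/s
Check: V = 1.29 m/s, Re = 1.38×10^5, f = 0.02250, h_f = 36.3 m ≈ 36.0 m ✓

Q ≈ 11.6 L/s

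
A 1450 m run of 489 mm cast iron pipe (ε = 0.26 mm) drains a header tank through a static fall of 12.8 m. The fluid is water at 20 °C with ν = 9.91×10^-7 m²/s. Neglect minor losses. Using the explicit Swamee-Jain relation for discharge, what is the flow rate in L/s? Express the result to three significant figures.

Swamee-Jain (Type II): Q = -0.965·√(gD⁵h_f/L)·ln[ε/(3.7D) + √(3.17ν²L/(gD³h_f))]
√(gD⁵h_f/L) = √(9.81·0.489⁵·12.8/1450) = 0.04921
ε/(3.7D) = 1.44×10^-4; √(3.17ν²L/(gD³h_f)) = 1.75×10^-5
Q = -0.965·0.04921·ln(1.612×10^-4) = 0.4147 m³/s
Check: V = 2.21 m/s, Re = 1.09×10^6, f = 0.01747, h_f = 12.9 m ≈ 12.8 m ✓

Q ≈ 415 L/s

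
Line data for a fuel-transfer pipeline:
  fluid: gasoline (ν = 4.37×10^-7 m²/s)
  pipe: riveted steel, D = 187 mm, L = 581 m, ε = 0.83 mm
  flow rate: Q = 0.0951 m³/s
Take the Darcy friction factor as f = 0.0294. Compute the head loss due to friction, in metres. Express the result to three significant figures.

h_f ≈ 55.8 m

V = 4Q/(πD²) = 4·0.0951/(π·0.187²) = 3.463 m/s
h_f = f(L/D)V²/(2g) = 0.02940·(581/0.187)·3.463²/(2·9.81) = 55.82 m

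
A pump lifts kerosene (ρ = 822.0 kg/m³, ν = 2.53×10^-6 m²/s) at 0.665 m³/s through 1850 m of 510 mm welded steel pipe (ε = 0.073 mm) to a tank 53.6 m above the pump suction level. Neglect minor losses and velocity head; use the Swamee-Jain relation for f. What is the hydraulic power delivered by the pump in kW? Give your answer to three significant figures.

V = 4Q/(πD²) = 3.255 m/s; Re = 6.56×10^5; ε/D = 1.43×10^-4; f = 0.01457
h_f = f(L/D)V²/2g = 28.55 m
Total head H = z + h_f = 53.6 + 28.55 = 82.15 m
P_hyd = ρgQH = 822.0·9.81·0.665·82.15 = 440.5 kW

P_hyd ≈ 441 kW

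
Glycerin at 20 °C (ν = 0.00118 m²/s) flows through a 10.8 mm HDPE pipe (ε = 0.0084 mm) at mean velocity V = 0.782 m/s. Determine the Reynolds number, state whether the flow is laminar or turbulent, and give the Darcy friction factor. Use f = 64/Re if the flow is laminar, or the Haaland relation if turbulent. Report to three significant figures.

Re = VD/ν = 0.7820·0.0108/0.00118 = 7.16
Re < 2300 → laminar → f = 64/Re = 8.942

Re ≈ 7.16; laminar; f = 64/Re ≈ 8.94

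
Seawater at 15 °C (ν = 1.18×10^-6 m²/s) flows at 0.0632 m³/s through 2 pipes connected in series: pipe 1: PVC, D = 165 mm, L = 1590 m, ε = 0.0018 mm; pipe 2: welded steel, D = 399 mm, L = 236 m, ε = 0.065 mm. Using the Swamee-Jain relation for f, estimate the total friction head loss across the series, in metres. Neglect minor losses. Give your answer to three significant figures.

H ≈ 58.9 m

Pipe 1: V = 2.956 m/s, Re = 4.13×10^5, ε/D = 1.09×10^-5, f = 0.01370, h_1 = f(L/D)V²/2g = 58.80 m
Pipe 2: V = 0.5055 m/s, Re = 1.71×10^5, ε/D = 1.63×10^-4, f = 0.01725, h_2 = f(L/D)V²/2g = 0.1329 m
Series → Q common, losses add: H = Σh = 58.93 m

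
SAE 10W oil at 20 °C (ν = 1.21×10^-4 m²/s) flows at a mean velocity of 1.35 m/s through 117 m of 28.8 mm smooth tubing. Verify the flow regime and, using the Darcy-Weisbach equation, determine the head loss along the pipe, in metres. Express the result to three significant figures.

Re = VD/ν = 1.35·0.02880/1.21×10^-4 = 321 → laminar (Re < 2300)
f = 64/Re = 0.1992
h_f = f(L/D)V²/(2g) = 0.1992·(117/0.02880)·1.35²/(2·9.81) = 75.16 m

h_f ≈ 75.2 m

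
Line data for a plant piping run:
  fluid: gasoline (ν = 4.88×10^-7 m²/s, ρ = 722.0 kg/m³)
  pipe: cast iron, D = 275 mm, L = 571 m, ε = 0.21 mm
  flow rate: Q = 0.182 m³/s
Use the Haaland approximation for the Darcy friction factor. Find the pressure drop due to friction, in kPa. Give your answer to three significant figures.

V = 4Q/(πD²) = 4·0.182/(π·0.275²) = 3.064 m/s
Re = VD/ν = 3.064·0.275/4.88×10^-7 = 1.73×10^6 → turbulent
ε/D = 0.21/275 = 7.64×10^-4
Haaland: f = 0.01863
h_f = f(L/D)V²/(2g) = 0.01863·(571/0.275)·3.064²/(2·9.81) = 18.52 m
Δp = ρg·h_f = 722.0·9.81·18.52 = 131.1 kPa

Δp ≈ 131 kPa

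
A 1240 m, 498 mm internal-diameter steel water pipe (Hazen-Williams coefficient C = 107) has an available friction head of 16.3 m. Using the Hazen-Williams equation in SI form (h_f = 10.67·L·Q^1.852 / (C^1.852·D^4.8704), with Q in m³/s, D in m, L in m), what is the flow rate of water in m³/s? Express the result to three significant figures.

Rearranging: Q = [h_f·C^1.852·D^4.8704 / (10.67·L)]^(1/1.852)
Q = [16.3·107^1.852·0.498^4.8704 / (10.67·1240)]^0.540 = 0.4594 m³/s

Q ≈ 0.459 m³/s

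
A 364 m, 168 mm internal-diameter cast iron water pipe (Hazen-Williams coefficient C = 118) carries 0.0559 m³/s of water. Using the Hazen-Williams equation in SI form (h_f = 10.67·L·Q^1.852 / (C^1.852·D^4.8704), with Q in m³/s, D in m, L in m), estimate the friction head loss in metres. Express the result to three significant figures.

h_f ≈ 16.0 m

h_f = 10.67·364·0.0559^1.852 / (118^1.852·0.168^4.8704) = 16.05 m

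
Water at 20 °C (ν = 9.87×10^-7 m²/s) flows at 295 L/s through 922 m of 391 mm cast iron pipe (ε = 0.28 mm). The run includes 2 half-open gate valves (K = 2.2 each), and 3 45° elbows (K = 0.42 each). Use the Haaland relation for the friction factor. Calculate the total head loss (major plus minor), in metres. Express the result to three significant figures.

H_L ≈ 15.2 m

V = 4Q/(πD²) = 2.457 m/s; V²/2g = 0.3077 m
Re = 9.73×10^5, ε/D = 7.16×10^-4 → f = 0.01852 (Haaland)
Major: h_f = f(L/D)·V²/2g = 0.01852·2358·0.3077 = 13.43 m
Minor: ΣK = 5.66; h_m = ΣK·V²/2g = 1.741 m
Total H_L = 13.43 + 1.741 = 15.17 m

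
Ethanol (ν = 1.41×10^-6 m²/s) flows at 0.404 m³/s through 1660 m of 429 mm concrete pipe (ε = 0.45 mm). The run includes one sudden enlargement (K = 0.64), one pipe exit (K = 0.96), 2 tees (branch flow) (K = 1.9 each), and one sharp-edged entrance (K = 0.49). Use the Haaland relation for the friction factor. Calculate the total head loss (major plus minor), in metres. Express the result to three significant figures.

H_L ≈ 33.5 m

V = 4Q/(πD²) = 2.795 m/s; V²/2g = 0.3982 m
Re = 8.50×10^5, ε/D = 0.00105 → f = 0.02021 (Haaland)
Major: h_f = f(L/D)·V²/2g = 0.02021·3869·0.3982 = 31.13 m
Minor: ΣK = 5.89; h_m = ΣK·V²/2g = 2.345 m
Total H_L = 31.13 + 2.345 = 33.48 m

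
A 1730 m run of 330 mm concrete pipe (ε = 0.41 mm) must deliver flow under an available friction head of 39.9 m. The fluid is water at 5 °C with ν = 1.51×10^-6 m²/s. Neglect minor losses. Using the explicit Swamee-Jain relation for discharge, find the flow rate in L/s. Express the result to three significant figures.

Swamee-Jain (Type II): Q = -0.965·√(gD⁵h_f/L)·ln[ε/(3.7D) + √(3.17ν²L/(gD³h_f))]
√(gD⁵h_f/L) = √(9.81·0.330⁵·39.9/1730) = 0.02976
ε/(3.7D) = 3.36×10^-4; √(3.17ν²L/(gD³h_f)) = 2.98×10^-5
Q = -0.965·0.02976·ln(3.656×10^-4) = 0.2272 m³/s
Check: V = 2.66 m/s, Re = 5.81×10^5, f = 0.02127, h_f = 40.1 m ≈ 39.9 m ✓

Q ≈ 227 L/s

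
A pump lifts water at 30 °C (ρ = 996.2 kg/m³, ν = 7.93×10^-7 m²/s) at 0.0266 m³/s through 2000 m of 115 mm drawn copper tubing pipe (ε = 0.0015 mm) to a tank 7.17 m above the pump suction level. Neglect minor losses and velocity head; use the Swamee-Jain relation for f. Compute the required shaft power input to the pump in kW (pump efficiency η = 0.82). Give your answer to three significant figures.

V = 4Q/(πD²) = 2.561 m/s; Re = 3.71×10^5; ε/D = 1.30×10^-5; f = 0.01399
h_f = f(L/D)V²/2g = 81.33 m
Total head H = z + h_f = 7.17 + 81.33 = 88.50 m
P_hyd = ρgQH = 996.2·9.81·0.0266·88.50 = 23.01 kW
P_shaft = P_hyd/η = 23.01/0.82 = 28.06 kW

P_shaft ≈ 28.1 kW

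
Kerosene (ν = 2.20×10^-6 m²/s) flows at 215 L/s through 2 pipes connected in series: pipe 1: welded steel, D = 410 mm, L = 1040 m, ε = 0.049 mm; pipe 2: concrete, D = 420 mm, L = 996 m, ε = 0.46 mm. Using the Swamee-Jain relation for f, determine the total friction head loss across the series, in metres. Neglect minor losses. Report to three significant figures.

Pipe 1: V = 1.628 m/s, Re = 3.03×10^5, ε/D = 1.20×10^-4, f = 0.01560, h_1 = f(L/D)V²/2g = 5.347 m
Pipe 2: V = 1.552 m/s, Re = 2.96×10^5, ε/D = 0.00110, f = 0.02114, h_2 = f(L/D)V²/2g = 6.155 m
Series → Q common, losses add: H = Σh = 11.50 m

H ≈ 11.5 m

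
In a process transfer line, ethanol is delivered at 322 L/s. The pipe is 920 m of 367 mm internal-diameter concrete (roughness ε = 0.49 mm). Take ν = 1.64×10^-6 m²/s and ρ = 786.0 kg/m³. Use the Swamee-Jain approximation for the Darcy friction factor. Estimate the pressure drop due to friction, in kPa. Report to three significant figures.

Δp ≈ 197 kPa

V = 4Q/(πD²) = 4·0.322/(π·0.367²) = 3.044 m/s
Re = VD/ν = 3.044·0.367/1.64×10^-6 = 6.81×10^5 → turbulent
ε/D = 0.49/367 = 0.00134
Swamee-Jain: f = 0.02156
h_f = f(L/D)V²/(2g) = 0.02156·(920/0.367)·3.044²/(2·9.81) = 25.52 m
Δp = ρg·h_f = 786.0·9.81·25.52 = 196.8 kPa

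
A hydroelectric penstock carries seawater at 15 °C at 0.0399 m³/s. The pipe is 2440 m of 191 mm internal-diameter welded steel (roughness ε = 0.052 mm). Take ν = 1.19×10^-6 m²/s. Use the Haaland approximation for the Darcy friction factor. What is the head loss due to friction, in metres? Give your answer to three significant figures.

V = 4Q/(πD²) = 4·0.0399/(π·0.191²) = 1.393 m/s
Re = VD/ν = 1.393·0.191/1.19×10^-6 = 2.24×10^5 → turbulent
ε/D = 0.052/191 = 2.72×10^-4
Haaland: f = 0.01712
h_f = f(L/D)V²/(2g) = 0.01712·(2440/0.191)·1.393²/(2·9.81) = 21.61 m

h_f ≈ 21.6 m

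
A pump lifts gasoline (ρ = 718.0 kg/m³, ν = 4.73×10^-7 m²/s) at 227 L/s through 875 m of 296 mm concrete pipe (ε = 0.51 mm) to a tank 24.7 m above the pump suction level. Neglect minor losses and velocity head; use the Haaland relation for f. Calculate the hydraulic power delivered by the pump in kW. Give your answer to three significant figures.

V = 4Q/(πD²) = 3.299 m/s; Re = 2.06×10^6; ε/D = 0.00172; f = 0.02265
h_f = f(L/D)V²/2g = 37.14 m
Total head H = z + h_f = 24.7 + 37.14 = 61.84 m
P_hyd = ρgQH = 718.0·9.81·0.227·61.84 = 98.87 kW

P_hyd ≈ 98.9 kW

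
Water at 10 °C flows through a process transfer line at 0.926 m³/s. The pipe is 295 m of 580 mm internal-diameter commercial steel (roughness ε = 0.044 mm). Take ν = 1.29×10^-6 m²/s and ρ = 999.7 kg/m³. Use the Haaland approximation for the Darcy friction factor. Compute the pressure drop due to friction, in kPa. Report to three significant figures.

V = 4Q/(πD²) = 4·0.926/(π·0.580²) = 3.505 m/s
Re = VD/ν = 3.505·0.580/1.29×10^-6 = 1.58×10^6 → turbulent
ε/D = 0.044/580 = 7.59×10^-5
Haaland: f = 0.01248
h_f = f(L/D)V²/(2g) = 0.01248·(295/0.580)·3.505²/(2·9.81) = 3.974 m
Δp = ρg·h_f = 999.7·9.81·3.974 = 38.97 kPa

Δp ≈ 39.0 kPa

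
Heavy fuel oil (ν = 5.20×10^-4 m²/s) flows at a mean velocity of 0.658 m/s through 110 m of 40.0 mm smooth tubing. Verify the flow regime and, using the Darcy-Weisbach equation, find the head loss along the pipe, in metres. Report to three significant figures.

Re = VD/ν = 0.658·0.04000/5.20×10^-4 = 50.6 → laminar (Re < 2300)
f = 64/Re = 1.264
h_f = f(L/D)V²/(2g) = 1.264·(110/0.04000)·0.658²/(2·9.81) = 76.73 m

h_f ≈ 76.7 m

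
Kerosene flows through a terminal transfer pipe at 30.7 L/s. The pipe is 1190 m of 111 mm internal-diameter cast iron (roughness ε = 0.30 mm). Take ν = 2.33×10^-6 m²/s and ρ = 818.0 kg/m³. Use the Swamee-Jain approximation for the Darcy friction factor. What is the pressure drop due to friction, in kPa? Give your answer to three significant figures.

V = 4Q/(πD²) = 4·0.0307/(π·0.111²) = 3.173 m/s
Re = VD/ν = 3.173·0.111/2.33×10^-6 = 1.51×10^5 → turbulent
ε/D = 0.30/111 = 0.00270
Swamee-Jain: f = 0.02656
h_f = f(L/D)V²/(2g) = 0.02656·(1190/0.111)·3.173²/(2·9.81) = 146.1 m
Δp = ρg·h_f = 818.0·9.81·146.1 = 1172 kPa

Δp ≈ 1170 kPa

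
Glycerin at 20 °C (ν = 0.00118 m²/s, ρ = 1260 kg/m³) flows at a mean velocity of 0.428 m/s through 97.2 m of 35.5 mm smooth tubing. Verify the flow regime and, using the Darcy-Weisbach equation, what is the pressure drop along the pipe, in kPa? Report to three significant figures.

Δp ≈ 1570 kPa

Re = VD/ν = 0.428·0.03550/0.00118 = 12.9 → laminar (Re < 2300)
f = 64/Re = 4.970
h_f = f(L/D)V²/(2g) = 4.970·(97.2/0.03550)·0.428²/(2·9.81) = 127.1 m
Δp = ρg·h_f = 1260·9.81·127.1 = 1571 kPa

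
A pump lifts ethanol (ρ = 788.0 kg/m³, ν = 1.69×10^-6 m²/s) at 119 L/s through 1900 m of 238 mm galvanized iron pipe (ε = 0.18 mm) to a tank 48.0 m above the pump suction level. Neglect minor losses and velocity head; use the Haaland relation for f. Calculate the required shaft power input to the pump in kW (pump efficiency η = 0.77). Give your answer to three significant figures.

V = 4Q/(πD²) = 2.675 m/s; Re = 3.77×10^5; ε/D = 7.56×10^-4; f = 0.01923
h_f = f(L/D)V²/2g = 55.99 m
Total head H = z + h_f = 48.0 + 55.99 = 104.0 m
P_hyd = ρgQH = 788.0·9.81·0.119·104.0 = 95.66 kW
P_shaft = P_hyd/η = 95.66/0.77 = 124.2 kW

P_shaft ≈ 124 kW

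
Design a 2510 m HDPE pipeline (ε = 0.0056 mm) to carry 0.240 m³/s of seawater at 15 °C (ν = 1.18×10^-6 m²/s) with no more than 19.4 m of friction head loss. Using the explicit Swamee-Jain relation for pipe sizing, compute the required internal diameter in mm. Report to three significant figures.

Swamee-Jain (Type III): D = 0.66·[ε^1.25·(LQ²/(gh_f))^4.75 + ν·Q^9.4·(L/(gh_f))^5.2]^0.04
LQ²/(gh_f) = 0.7597; L/(gh_f) = 13.19
Term 1 = ε^1.25·(…)^4.75 = 7.38×10^-8; Term 2 = ν·Q^9.4·(…)^5.2 = 1.18×10^-6
D = 0.66·(7.38×10^-8 + 1.18×10^-6)^0.04 = 0.3832 m = 383 mm
Check: V = 2.08 m/s, Re = 6.76×10^5, f = 0.01269, h_f = 18.3 m ≈ 19.4 m ✓

D ≈ 383 mm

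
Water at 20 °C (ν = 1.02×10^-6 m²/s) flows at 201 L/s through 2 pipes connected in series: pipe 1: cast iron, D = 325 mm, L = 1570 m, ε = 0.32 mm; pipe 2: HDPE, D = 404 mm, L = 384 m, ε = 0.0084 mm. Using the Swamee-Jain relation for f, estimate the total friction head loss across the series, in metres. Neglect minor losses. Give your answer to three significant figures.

Pipe 1: V = 2.423 m/s, Re = 7.72×10^5, ε/D = 9.85×10^-4, f = 0.02006, h_1 = f(L/D)V²/2g = 29.00 m
Pipe 2: V = 1.568 m/s, Re = 6.21×10^5, ε/D = 2.08×10^-5, f = 0.01297, h_2 = f(L/D)V²/2g = 1.545 m
Series → Q common, losses add: H = Σh = 30.54 m

H ≈ 30.5 m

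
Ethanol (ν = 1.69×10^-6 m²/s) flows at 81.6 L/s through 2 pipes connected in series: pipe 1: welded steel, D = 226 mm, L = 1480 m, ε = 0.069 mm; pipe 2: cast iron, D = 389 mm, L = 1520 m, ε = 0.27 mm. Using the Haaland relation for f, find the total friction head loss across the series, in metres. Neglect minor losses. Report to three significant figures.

Pipe 1: V = 2.034 m/s, Re = 2.72×10^5, ε/D = 3.05×10^-4, f = 0.01699, h_1 = f(L/D)V²/2g = 23.47 m
Pipe 2: V = 0.6866 m/s, Re = 1.58×10^5, ε/D = 6.94×10^-4, f = 0.01995, h_2 = f(L/D)V²/2g = 1.873 m
Series → Q common, losses add: H = Σh = 25.34 m

H ≈ 25.3 m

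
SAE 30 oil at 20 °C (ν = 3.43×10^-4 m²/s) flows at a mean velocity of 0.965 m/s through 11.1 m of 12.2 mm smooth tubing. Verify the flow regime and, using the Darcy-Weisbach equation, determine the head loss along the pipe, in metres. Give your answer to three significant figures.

Re = VD/ν = 0.965·0.01220/3.43×10^-4 = 34.3 → laminar (Re < 2300)
f = 64/Re = 1.865
h_f = f(L/D)V²/(2g) = 1.865·(11.1/0.01220)·0.965²/(2·9.81) = 80.52 m

h_f ≈ 80.5 m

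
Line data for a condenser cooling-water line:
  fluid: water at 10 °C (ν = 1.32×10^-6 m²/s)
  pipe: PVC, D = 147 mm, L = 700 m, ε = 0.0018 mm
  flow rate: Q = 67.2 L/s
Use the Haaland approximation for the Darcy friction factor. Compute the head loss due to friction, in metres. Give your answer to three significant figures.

h_f ≈ 51.3 m

V = 4Q/(πD²) = 4·0.0672/(π·0.147²) = 3.960 m/s
Re = VD/ν = 3.960·0.147/1.32×10^-6 = 4.41×10^5 → turbulent
ε/D = 0.0018/147 = 1.22×10^-5
Haaland: f = 0.01349
h_f = f(L/D)V²/(2g) = 0.01349·(700/0.147)·3.960²/(2·9.81) = 51.33 m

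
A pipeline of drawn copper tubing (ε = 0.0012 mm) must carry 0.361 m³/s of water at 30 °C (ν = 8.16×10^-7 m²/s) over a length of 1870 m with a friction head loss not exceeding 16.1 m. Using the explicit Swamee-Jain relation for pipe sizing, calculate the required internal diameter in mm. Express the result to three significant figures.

Swamee-Jain (Type III): D = 0.66·[ε^1.25·(LQ²/(gh_f))^4.75 + ν·Q^9.4·(L/(gh_f))^5.2]^0.04
LQ²/(gh_f) = 1.543; L/(gh_f) = 11.84
Term 1 = ε^1.25·(…)^4.75 = 3.12×10^-7; Term 2 = ν·Q^9.4·(…)^5.2 = 2.16×10^-5
D = 0.66·(3.12×10^-7 + 2.16×10^-5)^0.04 = 0.4297 m = 430 mm
Check: V = 2.49 m/s, Re = 1.31×10^6, f = 0.01118, h_f = 15.4 m ≈ 16.1 m ✓

D ≈ 430 mm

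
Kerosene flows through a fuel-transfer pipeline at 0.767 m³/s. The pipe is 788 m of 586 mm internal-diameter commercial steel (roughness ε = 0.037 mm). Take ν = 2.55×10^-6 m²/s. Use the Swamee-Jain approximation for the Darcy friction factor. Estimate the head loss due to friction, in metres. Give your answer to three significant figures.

h_f ≈ 7.51 m

V = 4Q/(πD²) = 4·0.767/(π·0.586²) = 2.844 m/s
Re = VD/ν = 2.844·0.586/2.55×10^-6 = 6.54×10^5 → turbulent
ε/D = 0.037/586 = 6.31×10^-5
Swamee-Jain: f = 0.01355
h_f = f(L/D)V²/(2g) = 0.01355·(788/0.586)·2.844²/(2·9.81) = 7.508 m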